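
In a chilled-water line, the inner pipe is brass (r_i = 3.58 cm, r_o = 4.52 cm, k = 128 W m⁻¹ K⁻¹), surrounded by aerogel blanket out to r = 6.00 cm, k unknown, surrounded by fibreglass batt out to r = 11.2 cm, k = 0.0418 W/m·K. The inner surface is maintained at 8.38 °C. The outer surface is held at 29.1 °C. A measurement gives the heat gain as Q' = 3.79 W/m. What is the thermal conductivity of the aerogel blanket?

ΣR = ΔT/Q' = |8.38 − 29.1|/3.79 = 5.467 m·K/W
Known resistances:
  R'_brass = ln(0.0452/0.0358)/(2πk) = 0.2331/(2π·128) = 2.899×10^-4 m·K/W
  R'_fibreglass batt = ln(0.112/0.0600)/(2πk) = 0.6242/(2π·0.0418) = 2.376 m·K/W
R_aerogel blanket = ΣR − ΣR_known = 5.467 − 2.376 = 3.091 m·K/W
ln(r₂/r₁)/(2πk) = 3.091 ⇒ k = 0.2832/(2π·3.091) = 0.0146 W/m·K

k = 0.0146 W/m·K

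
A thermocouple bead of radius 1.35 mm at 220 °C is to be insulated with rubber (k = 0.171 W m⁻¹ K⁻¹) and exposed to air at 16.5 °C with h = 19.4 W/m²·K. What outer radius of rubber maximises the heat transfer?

r_cr = 1.76 cm

For a sphere, r_cr = 2k_ins/h = 2·0.171/19.4 = 0.0176 m = 1.76 cm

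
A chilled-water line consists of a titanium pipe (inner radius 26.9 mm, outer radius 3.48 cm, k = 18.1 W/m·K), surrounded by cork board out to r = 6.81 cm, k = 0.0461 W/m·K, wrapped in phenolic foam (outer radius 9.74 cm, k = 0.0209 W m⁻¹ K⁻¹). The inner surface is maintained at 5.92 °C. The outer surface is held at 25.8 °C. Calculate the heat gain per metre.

Resistance network (inner→outer):
  R'_titanium = ln(0.0348/0.0269)/(2πk) = 0.2575/(2π·18.1) = 0.002264 m·K/W
  R'_cork board = ln(0.0681/0.0348)/(2πk) = 0.6714/(2π·0.0461) = 2.318 m·K/W
  R'_phenolic foam = ln(0.0974/0.0681)/(2πk) = 0.3578/(2π·0.0209) = 2.725 m·K/W
ΣR = 0.002264 + 2.318 + 2.725 = 5.045 m·K/W
Q' = ΔT/ΣR = (5.92 °C − 25.8 °C)/5.045 = -3.94 W/m
(Negative Q' ⇒ heat flows inward; heat gain = 3.94 W/m.)

Q' = 3.94 W/m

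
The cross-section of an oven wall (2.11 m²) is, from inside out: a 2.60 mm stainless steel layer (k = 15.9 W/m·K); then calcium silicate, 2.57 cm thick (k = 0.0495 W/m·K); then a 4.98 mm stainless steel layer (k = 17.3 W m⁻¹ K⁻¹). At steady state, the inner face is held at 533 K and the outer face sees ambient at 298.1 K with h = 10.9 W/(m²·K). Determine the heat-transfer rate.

Series thermal resistances, inner to outer:
  R_stainless steel = L/(kA) = 0.00260/(15.9·2.11) = 7.750×10^-5 K/W
  R_calcium silicate = L/(kA) = 0.0257/(0.0495·2.11) = 0.2461 K/W
  R_stainless steel = L/(kA) = 0.00498/(17.3·2.11) = 1.364×10^-4 K/W
  R_conv,out = 1/(hA) = 1/(10.9·2.11) = 0.04348 K/W
ΣR = 7.750×10^-5 + 0.2461 + 1.364×10^-4 + 0.04348 = 0.2898 K/W
Q = ΔT/ΣR = (533 K − 298.1 K)/0.2898 = 811 W

Q = 811 W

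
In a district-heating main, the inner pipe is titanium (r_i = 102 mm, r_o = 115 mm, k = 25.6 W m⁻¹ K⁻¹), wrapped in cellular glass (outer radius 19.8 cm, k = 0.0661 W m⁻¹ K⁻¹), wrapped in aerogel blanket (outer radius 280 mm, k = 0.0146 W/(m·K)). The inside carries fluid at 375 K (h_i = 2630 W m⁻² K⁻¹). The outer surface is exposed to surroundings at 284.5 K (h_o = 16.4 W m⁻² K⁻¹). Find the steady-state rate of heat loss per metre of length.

Q' = 17.7 W/m

Series thermal resistances, inner to outer:
  R'_conv,in = 1/(2πr h) = 1/(2π·0.102·2630) = 5.933×10^-4 m·K/W
  R'_titanium = ln(0.115/0.102)/(2πk) = 0.1200/(2π·25.6) = 7.458×10^-4 m·K/W
  R'_cellular glass = ln(0.198/0.115)/(2πk) = 0.5433/(2π·0.0661) = 1.308 m·K/W
  R'_aerogel blanket = ln(0.280/0.198)/(2πk) = 0.3465/(2π·0.0146) = 3.777 m·K/W
  R'_conv,out = 1/(2πr h) = 1/(2π·0.280·16.4) = 0.03466 m·K/W
ΣR = 5.933×10^-4 + 7.458×10^-4 + 1.308 + 3.777 + 0.03466 = 5.121 m·K/W
Q' = ΔT/ΣR = (375 K − 284.5 K)/5.121 = 17.7 W/m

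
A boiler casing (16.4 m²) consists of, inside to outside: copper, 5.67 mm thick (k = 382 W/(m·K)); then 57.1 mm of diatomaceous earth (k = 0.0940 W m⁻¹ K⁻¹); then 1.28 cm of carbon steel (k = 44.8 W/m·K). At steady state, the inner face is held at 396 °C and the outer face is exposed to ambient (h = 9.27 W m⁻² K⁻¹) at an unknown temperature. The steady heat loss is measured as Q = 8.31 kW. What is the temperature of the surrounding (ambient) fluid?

Series resistances:
  R_copper = L/(kA) = 0.00567/(382·16.4) = 9.051×10^-7 K/W
  R_diatomaceous earth = L/(kA) = 0.0571/(0.0940·16.4) = 0.03704 K/W
  R_carbon steel = L/(kA) = 0.0128/(44.8·16.4) = 1.742×10^-5 K/W
  R_conv,out = 1/(hA) = 1/(9.27·16.4) = 0.006578 K/W
ΣR = 0.04364 K/W
ΔT = Q·ΣR = 8310 × 0.04364 = 362.6 K
Heat flows outward, so T_out = T_in − ΔT = 396 − 362.6 = 33.4 °C

T_out = 33.4 °C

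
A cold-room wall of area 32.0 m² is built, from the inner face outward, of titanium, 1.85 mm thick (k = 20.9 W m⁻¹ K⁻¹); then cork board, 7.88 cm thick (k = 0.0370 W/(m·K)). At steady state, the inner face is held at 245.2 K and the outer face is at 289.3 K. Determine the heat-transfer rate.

Series thermal resistances, inner to outer:
  R_titanium = L/(kA) = 0.00185/(20.9·32.0) = 2.766×10^-6 K/W
  R_cork board = L/(kA) = 0.0788/(0.0370·32.0) = 0.06655 K/W
ΣR = 2.766×10^-6 + 0.06655 = 0.06655 K/W
Q = ΔT/ΣR = (245.2 K − 289.3 K)/0.06655 = -663 W
(Negative Q ⇒ heat flows inward; heat gain = 663 W.)

Q = 663 W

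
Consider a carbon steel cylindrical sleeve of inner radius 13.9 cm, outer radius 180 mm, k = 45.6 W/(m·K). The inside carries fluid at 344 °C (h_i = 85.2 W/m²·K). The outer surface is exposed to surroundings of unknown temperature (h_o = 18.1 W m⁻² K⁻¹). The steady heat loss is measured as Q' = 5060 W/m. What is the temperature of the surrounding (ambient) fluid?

Series resistances:
  R'_conv,in = 1/(2πr h) = 1/(2π·0.139·85.2) = 0.01344 m·K/W
  R'_carbon steel = ln(0.180/0.139)/(2πk) = 0.2585/(2π·45.6) = 9.022×10^-4 m·K/W
  R'_conv,out = 1/(2πr h) = 1/(2π·0.180·18.1) = 0.04885 m·K/W
ΣR = 0.06319 m·K/W
ΔT = Q'·ΣR = 5060 × 0.06319 = 319.7 K
Heat flows outward, so T_out = T_in − ΔT = 344 − 319.7 = 24.3 °C

T_out = 24.3 °C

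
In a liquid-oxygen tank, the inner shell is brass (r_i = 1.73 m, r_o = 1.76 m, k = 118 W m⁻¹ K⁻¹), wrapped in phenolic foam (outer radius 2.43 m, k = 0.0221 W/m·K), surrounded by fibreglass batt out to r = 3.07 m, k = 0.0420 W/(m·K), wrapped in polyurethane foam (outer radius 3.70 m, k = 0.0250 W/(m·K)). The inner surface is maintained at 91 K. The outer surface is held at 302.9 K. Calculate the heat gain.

Resistance network (inner→outer):
  R_brass = (1/1.73 − 1/1.76)/(4πk) = 0.009853/(4π·118) = 6.645×10^-6 K/W
  R_phenolic foam = (1/1.76 − 1/2.43)/(4πk) = 0.1567/(4π·0.0221) = 0.5641 K/W
  R_fibreglass batt = (1/2.43 − 1/3.07)/(4πk) = 0.08579/(4π·0.0420) = 0.1625 K/W
  R_polyurethane foam = (1/3.07 − 1/3.70)/(4πk) = 0.05546/(4π·0.0250) = 0.1765 K/W
ΣR = 6.645×10^-6 + 0.5641 + 0.1625 + 0.1765 = 0.9031 K/W
Q = ΔT/ΣR = (91 K − 302.9 K)/0.9031 = -235 W
(Negative Q ⇒ heat flows inward; heat gain = 235 W.)

Q = 235 W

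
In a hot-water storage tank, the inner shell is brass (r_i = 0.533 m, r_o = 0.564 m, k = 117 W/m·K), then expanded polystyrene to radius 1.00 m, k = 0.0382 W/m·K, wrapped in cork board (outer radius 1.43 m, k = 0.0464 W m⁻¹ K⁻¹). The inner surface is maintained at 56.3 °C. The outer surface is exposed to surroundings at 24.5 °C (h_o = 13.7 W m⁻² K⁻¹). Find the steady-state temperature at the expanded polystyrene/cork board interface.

Series thermal resistances, inner to outer:
  R_brass = (1/0.533 − 1/0.564)/(4πk) = 0.1031/(4π·117) = 7.014×10^-5 K/W
  R_expanded polystyrene = (1/0.564 − 1/1.00)/(4πk) = 0.7730/(4π·0.0382) = 1.610 K/W
  R_cork board = (1/1.00 − 1/1.43)/(4πk) = 0.3007/(4π·0.0464) = 0.5157 K/W
  R_conv,out = 1/(4πr²h) = 1/(4π·1.43²·13.7) = 0.002841 K/W
ΣR = 7.014×10^-5 + 1.610 + 0.5157 + 0.002841 = 2.129 K/W
Q = ΔT/ΣR = (56.3 °C − 24.5 °C)/2.129 = 14.94 W
From the inner boundary to the expanded polystyrene/cork board interface, ΣR_partial = 1.610 K/W.
T_interface = T_in − Q·ΣR_partial = 56.3 °C − (14.94)(1.610) = 32.2 °C

T = 32.2 °C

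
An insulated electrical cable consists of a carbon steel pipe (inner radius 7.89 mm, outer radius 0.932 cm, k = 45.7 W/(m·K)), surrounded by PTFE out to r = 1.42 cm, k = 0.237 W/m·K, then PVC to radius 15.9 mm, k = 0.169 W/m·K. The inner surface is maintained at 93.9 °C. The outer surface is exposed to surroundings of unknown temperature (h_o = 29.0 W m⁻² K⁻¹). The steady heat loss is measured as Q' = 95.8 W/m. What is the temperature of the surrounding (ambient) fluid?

Series resistances:
  R'_carbon steel = ln(0.00932/0.00789)/(2πk) = 0.1666/(2π·45.7) = 5.801×10^-4 m·K/W
  R'_PTFE = ln(0.0142/0.00932)/(2πk) = 0.4211/(2π·0.237) = 0.2828 m·K/W
  R'_PVC = ln(0.0159/0.0142)/(2πk) = 0.1131/(2π·0.169) = 0.1065 m·K/W
  R'_conv,out = 1/(2πr h) = 1/(2π·0.0159·29.0) = 0.3452 m·K/W
ΣR = 0.7350 m·K/W
ΔT = Q'·ΣR = 95.8 × 0.7350 = 70.41 K
Heat flows outward, so T_out = T_in − ΔT = 93.9 − 70.41 = 23.5 °C

T_out = 23.5 °C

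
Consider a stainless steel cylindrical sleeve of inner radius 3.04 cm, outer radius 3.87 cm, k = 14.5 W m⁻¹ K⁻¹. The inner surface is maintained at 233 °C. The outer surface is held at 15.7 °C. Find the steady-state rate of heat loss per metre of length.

Q' = 2πk·ΔT/ln(r₂/r₁) = 2π × 14.5 × 217.3 / ln(0.0387/0.0304) = 82000 W/m

Q' = 82000 W/m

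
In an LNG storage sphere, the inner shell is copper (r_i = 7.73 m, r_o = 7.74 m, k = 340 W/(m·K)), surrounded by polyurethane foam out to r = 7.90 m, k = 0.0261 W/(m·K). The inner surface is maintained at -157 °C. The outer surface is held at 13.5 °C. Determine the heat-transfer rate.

Resistance network (inner→outer):
  R_copper = (1/7.73 − 1/7.74)/(4πk) = 1.671×10^-4/(4π·340) = 3.912×10^-8 K/W
  R_polyurethane foam = (1/7.74 − 1/7.90)/(4πk) = 0.002617/(4π·0.0261) = 0.007978 K/W
ΣR = 3.912×10^-8 + 0.007978 = 0.007978 K/W
Q = ΔT/ΣR = (-157 °C − 13.5 °C)/0.007978 = -21400 W
(Negative Q ⇒ heat flows inward; heat gain = 21400 W.)

Q = 21400 W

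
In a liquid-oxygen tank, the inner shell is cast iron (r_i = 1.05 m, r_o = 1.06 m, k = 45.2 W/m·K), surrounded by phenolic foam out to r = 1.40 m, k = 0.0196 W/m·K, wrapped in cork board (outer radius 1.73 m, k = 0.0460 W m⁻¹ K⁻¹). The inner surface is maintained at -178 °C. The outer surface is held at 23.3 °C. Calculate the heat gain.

Series thermal resistances, inner to outer:
  R_cast iron = (1/1.05 − 1/1.06)/(4πk) = 0.008985/(4π·45.2) = 1.582×10^-5 K/W
  R_phenolic foam = (1/1.06 − 1/1.40)/(4πk) = 0.2291/(4π·0.0196) = 0.9302 K/W
  R_cork board = (1/1.40 − 1/1.73)/(4πk) = 0.1363/(4π·0.0460) = 0.2357 K/W
ΣR = 1.582×10^-5 + 0.9302 + 0.2357 = 1.166 K/W
Q = ΔT/ΣR = (-178 °C − 23.3 °C)/1.166 = -173 W
(Negative Q ⇒ heat flows inward; heat gain = 173 W.)

Q = 173 W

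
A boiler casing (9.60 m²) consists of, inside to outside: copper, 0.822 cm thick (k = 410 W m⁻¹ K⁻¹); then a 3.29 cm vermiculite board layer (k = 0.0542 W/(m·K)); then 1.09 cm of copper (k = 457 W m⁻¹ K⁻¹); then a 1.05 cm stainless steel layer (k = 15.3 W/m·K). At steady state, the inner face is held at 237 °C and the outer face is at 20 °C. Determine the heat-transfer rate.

Treat each layer as a resistance in series:
  R_copper = L/(kA) = 0.00822/(410·9.60) = 2.088×10^-6 K/W
  R_vermiculite board = L/(kA) = 0.0329/(0.0542·9.60) = 0.06323 K/W
  R_copper = L/(kA) = 0.0109/(457·9.60) = 2.485×10^-6 K/W
  R_stainless steel = L/(kA) = 0.0105/(15.3·9.60) = 7.149×10^-5 K/W
ΣR = 2.088×10^-6 + 0.06323 + 2.485×10^-6 + 7.149×10^-5 = 0.06331 K/W
Q = ΔT/ΣR = (237 °C − 20 °C)/0.06331 = 3430 W

Q = 3430 W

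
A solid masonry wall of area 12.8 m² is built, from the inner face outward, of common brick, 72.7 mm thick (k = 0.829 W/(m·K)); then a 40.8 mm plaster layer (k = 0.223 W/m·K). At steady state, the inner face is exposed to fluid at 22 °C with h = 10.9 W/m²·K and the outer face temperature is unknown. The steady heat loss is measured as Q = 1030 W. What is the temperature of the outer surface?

Series resistances:
  R_conv,in = 1/(hA) = 1/(10.9·12.8) = 0.007167 K/W
  R_common brick = L/(kA) = 0.0727/(0.829·12.8) = 0.006851 K/W
  R_plaster = L/(kA) = 0.0408/(0.223·12.8) = 0.01429 K/W
ΣR = 0.02831 K/W
ΔT = Q·ΣR = 1030 × 0.02831 = 29.16 K
Heat flows outward, so T_out = T_in − ΔT = 22 − 29.16 = -7.16 °C

T_out = -7.16 °C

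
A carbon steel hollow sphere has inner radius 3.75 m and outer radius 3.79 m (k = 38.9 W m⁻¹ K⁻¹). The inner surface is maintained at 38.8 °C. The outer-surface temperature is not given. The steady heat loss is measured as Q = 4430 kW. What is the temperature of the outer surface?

Sum the resistances:
  R_carbon steel = (1/3.75 − 1/3.79)/(4πk) = 0.002814/(4π·38.9) = 5.757×10^-6 K/W
ΣR = 5.757×10^-6 K/W
ΔT = Q·ΣR = 4.43×10^6 × 5.757×10^-6 = 25.50 K
Heat flows outward, so T_out = T_in − ΔT = 38.8 − 25.50 = 13.3 °C

T_out = 13.3 °C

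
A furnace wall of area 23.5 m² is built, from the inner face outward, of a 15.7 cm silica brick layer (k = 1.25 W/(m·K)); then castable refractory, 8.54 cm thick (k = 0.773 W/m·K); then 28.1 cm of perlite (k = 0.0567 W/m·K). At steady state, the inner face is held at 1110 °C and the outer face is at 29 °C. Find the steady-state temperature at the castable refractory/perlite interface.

T = 1061 °C

Series thermal resistances, inner to outer:
  R_silica brick = L/(kA) = 0.157/(1.25·23.5) = 0.005345 K/W
  R_castable refractory = L/(kA) = 0.0854/(0.773·23.5) = 0.004701 K/W
  R_perlite = L/(kA) = 0.281/(0.0567·23.5) = 0.2109 K/W
ΣR = 0.005345 + 0.004701 + 0.2109 = 0.2209 K/W
Q = ΔT/ΣR = (1110 °C − 29 °C)/0.2209 = 4894 W
From the inner boundary to the castable refractory/perlite interface, ΣR_partial = 0.01005 K/W.
T_interface = T_in − Q·ΣR_partial = 1110 °C − (4894)(0.01005) = 1061 °C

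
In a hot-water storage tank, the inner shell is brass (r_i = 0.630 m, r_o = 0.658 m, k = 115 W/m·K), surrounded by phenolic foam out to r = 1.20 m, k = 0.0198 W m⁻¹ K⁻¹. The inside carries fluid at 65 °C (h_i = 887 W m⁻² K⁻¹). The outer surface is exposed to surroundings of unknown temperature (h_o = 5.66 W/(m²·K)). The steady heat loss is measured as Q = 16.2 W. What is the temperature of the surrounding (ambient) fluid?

T_out = 20.1 °C

Sum the resistances:
  R_conv,in = 1/(4πr²h) = 1/(4π·0.630²·887) = 2.260×10^-4 K/W
  R_brass = (1/0.630 − 1/0.658)/(4πk) = 0.06754/(4π·115) = 4.674×10^-5 K/W
  R_phenolic foam = (1/0.658 − 1/1.20)/(4πk) = 0.6864/(4π·0.0198) = 2.759 K/W
  R_conv,out = 1/(4πr²h) = 1/(4π·1.20²·5.66) = 0.009764 K/W
ΣR = 2.769 K/W
ΔT = Q·ΣR = 16.2 × 2.769 = 44.86 K
Heat flows outward, so T_out = T_in − ΔT = 65 − 44.86 = 20.1 °C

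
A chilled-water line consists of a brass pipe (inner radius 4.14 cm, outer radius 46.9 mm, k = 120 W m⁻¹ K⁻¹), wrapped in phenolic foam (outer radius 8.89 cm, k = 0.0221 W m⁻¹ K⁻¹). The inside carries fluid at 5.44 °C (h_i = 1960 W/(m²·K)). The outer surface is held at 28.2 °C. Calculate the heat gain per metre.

Series thermal resistances, inner to outer:
  R'_conv,in = 1/(2πr h) = 1/(2π·0.0414·1960) = 0.001961 m·K/W
  R'_brass = ln(0.0469/0.0414)/(2πk) = 0.1247/(2π·120) = 1.654×10^-4 m·K/W
  R'_phenolic foam = ln(0.0889/0.0469)/(2πk) = 0.6395/(2π·0.0221) = 4.605 m·K/W
ΣR = 0.001961 + 1.654×10^-4 + 4.605 = 4.607 m·K/W
Q' = ΔT/ΣR = (5.44 °C − 28.2 °C)/4.607 = -4.94 W/m
(Negative Q' ⇒ heat flows inward; heat gain = 4.94 W/m.)

Q' = 4.94 W/m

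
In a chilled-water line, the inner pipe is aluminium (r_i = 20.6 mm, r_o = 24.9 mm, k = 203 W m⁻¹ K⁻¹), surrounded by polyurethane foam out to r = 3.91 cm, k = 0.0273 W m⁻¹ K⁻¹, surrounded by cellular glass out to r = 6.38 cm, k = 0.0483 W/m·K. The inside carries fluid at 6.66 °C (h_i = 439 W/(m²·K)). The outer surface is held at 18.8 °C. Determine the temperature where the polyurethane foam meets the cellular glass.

T = 14.2 °C

Resistance network (inner→outer):
  R'_conv,in = 1/(2πr h) = 1/(2π·0.0206·439) = 0.01760 m·K/W
  R'_aluminium = ln(0.0249/0.0206)/(2πk) = 0.1896/(2π·203) = 1.486×10^-4 m·K/W
  R'_polyurethane foam = ln(0.0391/0.0249)/(2πk) = 0.4513/(2π·0.0273) = 2.631 m·K/W
  R'_cellular glass = ln(0.0638/0.0391)/(2πk) = 0.4896/(2π·0.0483) = 1.613 m·K/W
ΣR = 0.01760 + 1.486×10^-4 + 2.631 + 1.613 = 4.262 m·K/W
Q' = ΔT/ΣR = (6.66 °C − 18.8 °C)/4.262 = -2.848 W/m
From the inner boundary to the polyurethane foam/cellular glass interface, ΣR_partial = 2.649 m·K/W.
T_interface = T_in − Q'·ΣR_partial = 6.66 °C − (-2.848)(2.649) = 14.2 °C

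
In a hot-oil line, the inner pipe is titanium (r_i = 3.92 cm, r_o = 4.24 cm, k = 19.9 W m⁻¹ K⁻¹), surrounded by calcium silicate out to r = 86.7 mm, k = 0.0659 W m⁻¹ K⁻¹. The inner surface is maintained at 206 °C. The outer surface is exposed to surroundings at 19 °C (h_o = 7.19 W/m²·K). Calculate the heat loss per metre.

Resistance network (inner→outer):
  R'_titanium = ln(0.0424/0.0392)/(2πk) = 0.07847/(2π·19.9) = 6.276×10^-4 m·K/W
  R'_calcium silicate = ln(0.0867/0.0424)/(2πk) = 0.7153/(2π·0.0659) = 1.728 m·K/W
  R'_conv,out = 1/(2πr h) = 1/(2π·0.0867·7.19) = 0.2553 m·K/W
ΣR = 6.276×10^-4 + 1.728 + 0.2553 = 1.984 m·K/W
Q' = ΔT/ΣR = (206 °C − 19 °C)/1.984 = 94.3 W/m

Q' = 94.3 W/m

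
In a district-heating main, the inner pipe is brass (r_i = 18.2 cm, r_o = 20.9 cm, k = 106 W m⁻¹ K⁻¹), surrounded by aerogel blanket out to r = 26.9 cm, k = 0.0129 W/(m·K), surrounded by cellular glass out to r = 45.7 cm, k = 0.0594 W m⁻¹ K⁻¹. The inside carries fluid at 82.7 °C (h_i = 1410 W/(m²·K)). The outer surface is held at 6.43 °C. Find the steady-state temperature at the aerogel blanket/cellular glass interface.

T = 30.3 °C

Series thermal resistances, inner to outer:
  R'_conv,in = 1/(2πr h) = 1/(2π·0.182·1410) = 6.202×10^-4 m·K/W
  R'_brass = ln(0.209/0.182)/(2πk) = 0.1383/(2π·106) = 2.077×10^-4 m·K/W
  R'_aerogel blanket = ln(0.269/0.209)/(2πk) = 0.2524/(2π·0.0129) = 3.114 m·K/W
  R'_cellular glass = ln(0.457/0.269)/(2πk) = 0.5300/(2π·0.0594) = 1.420 m·K/W
ΣR = 6.202×10^-4 + 2.077×10^-4 + 3.114 + 1.420 = 4.535 m·K/W
Q' = ΔT/ΣR = (82.7 °C − 6.43 °C)/4.535 = 16.82 W/m
From the inner boundary to the aerogel blanket/cellular glass interface, ΣR_partial = 3.115 m·K/W.
T_interface = T_in − Q'·ΣR_partial = 82.7 °C − (16.82)(3.115) = 30.3 °C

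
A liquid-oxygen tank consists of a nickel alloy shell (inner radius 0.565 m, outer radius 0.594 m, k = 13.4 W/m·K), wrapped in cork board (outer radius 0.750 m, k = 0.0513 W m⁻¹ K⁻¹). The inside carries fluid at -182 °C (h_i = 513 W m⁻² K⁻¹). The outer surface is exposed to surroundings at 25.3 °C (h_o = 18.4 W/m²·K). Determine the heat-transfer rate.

Q = 376 W

Resistance network (inner→outer):
  R_conv,in = 1/(4πr²h) = 1/(4π·0.565²·513) = 4.859×10^-4 K/W
  R_nickel alloy = (1/0.565 − 1/0.594)/(4πk) = 0.08641/(4π·13.4) = 5.132×10^-4 K/W
  R_cork board = (1/0.594 − 1/0.750)/(4πk) = 0.3502/(4π·0.0513) = 0.5432 K/W
  R_conv,out = 1/(4πr²h) = 1/(4π·0.750²·18.4) = 0.007689 K/W
ΣR = 4.859×10^-4 + 5.132×10^-4 + 0.5432 + 0.007689 = 0.5519 K/W
Q = ΔT/ΣR = (-182 °C − 25.3 °C)/0.5519 = -376 W
(Negative Q ⇒ heat flows inward; heat gain = 376 W.)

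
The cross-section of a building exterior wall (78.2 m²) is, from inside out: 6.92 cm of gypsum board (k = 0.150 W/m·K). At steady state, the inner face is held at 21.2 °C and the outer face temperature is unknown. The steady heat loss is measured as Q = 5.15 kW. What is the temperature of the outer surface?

T_out = -9.18 °C

Sum the resistances:
  R_gypsum board = L/(kA) = 0.0692/(0.150·78.2) = 0.005899 K/W
ΣR = 0.005899 K/W
ΔT = Q·ΣR = 5150 × 0.005899 = 30.38 K
Heat flows outward, so T_out = T_in − ΔT = 21.2 − 30.38 = -9.18 °C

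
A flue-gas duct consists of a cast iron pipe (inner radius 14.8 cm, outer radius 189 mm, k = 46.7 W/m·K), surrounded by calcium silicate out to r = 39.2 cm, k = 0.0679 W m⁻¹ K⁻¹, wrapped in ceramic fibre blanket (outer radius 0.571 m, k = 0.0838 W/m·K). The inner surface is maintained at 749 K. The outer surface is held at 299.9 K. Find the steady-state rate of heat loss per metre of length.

Q' = 185 W/m

Series thermal resistances, inner to outer:
  R'_cast iron = ln(0.189/0.148)/(2πk) = 0.2445/(2π·46.7) = 8.334×10^-4 m·K/W
  R'_calcium silicate = ln(0.392/0.189)/(2πk) = 0.7295/(2π·0.0679) = 1.710 m·K/W
  R'_ceramic fibre blanket = ln(0.571/0.392)/(2πk) = 0.3761/(2π·0.0838) = 0.7144 m·K/W
ΣR = 8.334×10^-4 + 1.710 + 0.7144 = 2.425 m·K/W
Q' = ΔT/ΣR = (749 K − 299.9 K)/2.425 = 185 W/m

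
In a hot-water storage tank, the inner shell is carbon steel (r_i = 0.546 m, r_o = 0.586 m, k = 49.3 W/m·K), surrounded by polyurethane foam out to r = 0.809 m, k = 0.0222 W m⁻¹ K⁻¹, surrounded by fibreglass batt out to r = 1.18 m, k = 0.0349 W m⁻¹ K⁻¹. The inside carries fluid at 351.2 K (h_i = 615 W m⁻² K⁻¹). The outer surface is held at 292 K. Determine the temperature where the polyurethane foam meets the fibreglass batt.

Series thermal resistances, inner to outer:
  R_conv,in = 1/(4πr²h) = 1/(4π·0.546²·615) = 4.340×10^-4 K/W
  R_carbon steel = (1/0.546 − 1/0.586)/(4πk) = 0.1250/(4π·49.3) = 2.018×10^-4 K/W
  R_polyurethane foam = (1/0.586 − 1/0.809)/(4πk) = 0.4704/(4π·0.0222) = 1.686 K/W
  R_fibreglass batt = (1/0.809 − 1/1.18)/(4πk) = 0.3886/(4π·0.0349) = 0.8862 K/W
ΣR = 4.340×10^-4 + 2.018×10^-4 + 1.686 + 0.8862 = 2.573 K/W
Q = ΔT/ΣR = (351.2 K − 292 K)/2.573 = 23.01 W
From the inner boundary to the polyurethane foam/fibreglass batt interface, ΣR_partial = 1.687 K/W.
T_interface = T_in − Q·ΣR_partial = 351.2 K − (23.01)(1.687) = 312.4 K

T = 312.4 K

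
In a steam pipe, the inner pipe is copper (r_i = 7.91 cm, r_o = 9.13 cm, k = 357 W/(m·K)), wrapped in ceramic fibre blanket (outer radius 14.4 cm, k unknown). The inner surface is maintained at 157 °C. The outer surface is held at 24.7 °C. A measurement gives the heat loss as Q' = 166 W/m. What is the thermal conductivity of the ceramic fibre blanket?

ΣR = ΔT/Q' = |157 − 24.7|/166 = 0.7970 m·K/W
Known resistances:
  R'_copper = ln(0.0913/0.0791)/(2πk) = 0.1434/(2π·357) = 6.395×10^-5 m·K/W
R_ceramic fibre blanket = ΣR − ΣR_known = 0.7970 − 6.395×10^-5 = 0.7969 m·K/W
ln(r₂/r₁)/(2πk) = 0.7969 ⇒ k = 0.4557/(2π·0.7969) = 0.0910 W/m·K

k = 0.0910 W/m·K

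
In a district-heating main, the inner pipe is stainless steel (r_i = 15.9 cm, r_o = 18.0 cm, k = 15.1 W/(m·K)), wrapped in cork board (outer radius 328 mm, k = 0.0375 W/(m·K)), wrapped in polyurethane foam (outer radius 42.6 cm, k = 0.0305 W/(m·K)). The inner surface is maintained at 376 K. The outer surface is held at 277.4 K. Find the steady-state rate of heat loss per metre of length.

Resistance network (inner→outer):
  R'_stainless steel = ln(0.180/0.159)/(2πk) = 0.1241/(2π·15.1) = 0.001308 m·K/W
  R'_cork board = ln(0.328/0.180)/(2πk) = 0.6001/(2π·0.0375) = 2.547 m·K/W
  R'_polyurethane foam = ln(0.426/0.328)/(2πk) = 0.2614/(2π·0.0305) = 1.364 m·K/W
ΣR = 0.001308 + 2.547 + 1.364 = 3.912 m·K/W
Q' = ΔT/ΣR = (376 K − 277.4 K)/3.912 = 25.2 W/m

Q' = 25.2 W/m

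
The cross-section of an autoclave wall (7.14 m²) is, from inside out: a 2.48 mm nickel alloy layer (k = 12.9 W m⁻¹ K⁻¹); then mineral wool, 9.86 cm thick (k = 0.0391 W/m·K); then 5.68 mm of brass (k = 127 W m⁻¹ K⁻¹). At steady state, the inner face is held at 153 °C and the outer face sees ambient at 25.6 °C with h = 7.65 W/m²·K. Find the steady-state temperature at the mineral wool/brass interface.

T = 31.9 °C

Treat each layer as a resistance in series:
  R_nickel alloy = L/(kA) = 0.00248/(12.9·7.14) = 2.693×10^-5 K/W
  R_mineral wool = L/(kA) = 0.0986/(0.0391·7.14) = 0.3532 K/W
  R_brass = L/(kA) = 0.00568/(127·7.14) = 6.264×10^-6 K/W
  R_conv,out = 1/(hA) = 1/(7.65·7.14) = 0.01831 K/W
ΣR = 2.693×10^-5 + 0.3532 + 6.264×10^-6 + 0.01831 = 0.3715 K/W
Q = ΔT/ΣR = (153 °C − 25.6 °C)/0.3715 = 342.9 W
From the inner boundary to the mineral wool/brass interface, ΣR_partial = 0.3532 K/W.
T_interface = T_in − Q·ΣR_partial = 153 °C − (342.9)(0.3532) = 31.9 °C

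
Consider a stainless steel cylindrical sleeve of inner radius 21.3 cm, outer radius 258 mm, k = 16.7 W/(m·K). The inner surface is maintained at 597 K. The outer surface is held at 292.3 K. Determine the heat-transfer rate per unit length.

Q' = 2πk·ΔT/ln(r₂/r₁) = 2π × 16.7 × 304.7 / ln(0.258/0.213) = 1.67×10^5 W/m

Q' = 167 kW/m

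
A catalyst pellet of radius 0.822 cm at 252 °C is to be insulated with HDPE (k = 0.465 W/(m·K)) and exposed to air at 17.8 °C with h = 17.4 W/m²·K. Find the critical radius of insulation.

r_cr = 5.34 cm

For a sphere, r_cr = 2k_ins/h = 2·0.465/17.4 = 0.0534 m = 5.34 cm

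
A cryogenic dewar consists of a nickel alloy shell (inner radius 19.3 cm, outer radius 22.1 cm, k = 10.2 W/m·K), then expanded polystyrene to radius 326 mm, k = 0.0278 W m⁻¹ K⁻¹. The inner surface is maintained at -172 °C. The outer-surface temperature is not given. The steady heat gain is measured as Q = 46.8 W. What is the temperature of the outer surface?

T_out = 23.5 °C

Series resistances:
  R_nickel alloy = (1/0.193 − 1/0.221)/(4πk) = 0.6565/(4π·10.2) = 0.005122 K/W
  R_expanded polystyrene = (1/0.221 − 1/0.326)/(4πk) = 1.457/(4π·0.0278) = 4.172 K/W
ΣR = 4.177 K/W
ΔT = Q·ΣR = 46.8 × 4.177 = 195.5 K
Heat flows inward, so T_out = T_in + ΔT = -172 + 195.5 = 23.5 °C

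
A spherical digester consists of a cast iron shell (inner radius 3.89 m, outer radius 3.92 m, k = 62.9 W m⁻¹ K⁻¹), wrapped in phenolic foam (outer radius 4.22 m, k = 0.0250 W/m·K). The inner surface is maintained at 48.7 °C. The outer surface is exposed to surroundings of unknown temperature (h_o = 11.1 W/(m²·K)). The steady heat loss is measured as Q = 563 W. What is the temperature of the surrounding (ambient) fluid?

Series resistances:
  R_cast iron = (1/3.89 − 1/3.92)/(4πk) = 0.001967/(4π·62.9) = 2.489×10^-6 K/W
  R_phenolic foam = (1/3.92 − 1/4.22)/(4πk) = 0.01814/(4π·0.0250) = 0.05773 K/W
  R_conv,out = 1/(4πr²h) = 1/(4π·4.22²·11.1) = 4.026×10^-4 K/W
ΣR = 0.05813 K/W
ΔT = Q·ΣR = 563 × 0.05813 = 32.73 K
Heat flows outward, so T_out = T_in − ΔT = 48.7 − 32.73 = 16.0 °C

T_out = 16.0 °C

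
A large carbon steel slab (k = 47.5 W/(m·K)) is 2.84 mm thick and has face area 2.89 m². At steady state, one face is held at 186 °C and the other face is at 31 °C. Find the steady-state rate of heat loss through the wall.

Q = 7490 kW

Q = kA·ΔT/L = 47.5 × 2.89 × |186 °C − 31 °C| / 0.00284 = 7.49×10^6 W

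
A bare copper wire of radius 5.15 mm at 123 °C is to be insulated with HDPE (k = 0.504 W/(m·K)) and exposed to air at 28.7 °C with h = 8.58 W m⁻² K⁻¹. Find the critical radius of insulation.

For a cylinder, r_cr = k_ins/h = 0.504/8.58 = 0.0587 m = 5.87 cm

r_cr = 5.87 cm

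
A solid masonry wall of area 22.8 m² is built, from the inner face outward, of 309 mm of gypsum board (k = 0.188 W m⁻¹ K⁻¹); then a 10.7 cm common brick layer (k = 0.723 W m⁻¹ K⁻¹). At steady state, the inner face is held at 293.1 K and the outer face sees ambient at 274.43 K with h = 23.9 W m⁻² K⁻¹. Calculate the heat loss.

Resistance network (inner→outer):
  R_gypsum board = L/(kA) = 0.309/(0.188·22.8) = 0.07209 K/W
  R_common brick = L/(kA) = 0.107/(0.723·22.8) = 0.006491 K/W
  R_conv,out = 1/(hA) = 1/(23.9·22.8) = 0.001835 K/W
ΣR = 0.07209 + 0.006491 + 0.001835 = 0.08042 K/W
Q = ΔT/ΣR = (293.1 K − 274.43 K)/0.08042 = 232 W

Q = 232 W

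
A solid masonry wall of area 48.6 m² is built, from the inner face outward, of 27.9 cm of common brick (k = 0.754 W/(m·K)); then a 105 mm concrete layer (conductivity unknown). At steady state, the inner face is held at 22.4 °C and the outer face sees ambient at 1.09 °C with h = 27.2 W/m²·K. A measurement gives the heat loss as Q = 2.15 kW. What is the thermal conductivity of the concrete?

ΣR = ΔT/Q = |22.4 − 1.09|/2150 = 0.009912 K/W
Known resistances:
  R_common brick = L/(kA) = 0.279/(0.754·48.6) = 0.007614 K/W
  R_conv,out = 1/(hA) = 1/(27.2·48.6) = 7.565×10^-4 K/W
R_concrete = ΣR − ΣR_known = 0.009912 − 0.008370 = 0.001542 K/W
L/(kA) = 0.001542 ⇒ k = 0.105/(0.001542·48.6) = 1.40 W/m·K

k = 1.40 W/m·K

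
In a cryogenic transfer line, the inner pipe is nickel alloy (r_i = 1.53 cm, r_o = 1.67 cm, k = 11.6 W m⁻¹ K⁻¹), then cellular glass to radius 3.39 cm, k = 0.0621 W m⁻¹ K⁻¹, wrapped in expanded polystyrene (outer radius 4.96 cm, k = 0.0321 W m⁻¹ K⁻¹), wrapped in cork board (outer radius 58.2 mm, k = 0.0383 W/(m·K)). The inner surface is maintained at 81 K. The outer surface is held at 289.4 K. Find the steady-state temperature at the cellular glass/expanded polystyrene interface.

T = 168 K

Resistance network (inner→outer):
  R'_nickel alloy = ln(0.0167/0.0153)/(2πk) = 0.08756/(2π·11.6) = 0.001201 m·K/W
  R'_cellular glass = ln(0.0339/0.0167)/(2πk) = 0.7080/(2π·0.0621) = 1.815 m·K/W
  R'_expanded polystyrene = ln(0.0496/0.0339)/(2πk) = 0.3806/(2π·0.0321) = 1.887 m·K/W
  R'_cork board = ln(0.0582/0.0496)/(2πk) = 0.1599/(2π·0.0383) = 0.6644 m·K/W
ΣR = 0.001201 + 1.815 + 1.887 + 0.6644 = 4.368 m·K/W
Q' = ΔT/ΣR = (81 K − 289.4 K)/4.368 = -47.71 W/m
From the inner boundary to the cellular glass/expanded polystyrene interface, ΣR_partial = 1.816 m·K/W.
T_interface = T_in − Q'·ΣR_partial = 81 K − (-47.71)(1.816) = 168 K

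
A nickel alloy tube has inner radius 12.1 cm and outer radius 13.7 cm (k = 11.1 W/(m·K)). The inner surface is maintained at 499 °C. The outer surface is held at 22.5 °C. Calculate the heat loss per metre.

Q' = 2πk·ΔT/ln(r₂/r₁) = 2π × 11.1 × 476.5 / ln(0.137/0.121) = 2.68×10^5 W/m

Q' = 268 kW/m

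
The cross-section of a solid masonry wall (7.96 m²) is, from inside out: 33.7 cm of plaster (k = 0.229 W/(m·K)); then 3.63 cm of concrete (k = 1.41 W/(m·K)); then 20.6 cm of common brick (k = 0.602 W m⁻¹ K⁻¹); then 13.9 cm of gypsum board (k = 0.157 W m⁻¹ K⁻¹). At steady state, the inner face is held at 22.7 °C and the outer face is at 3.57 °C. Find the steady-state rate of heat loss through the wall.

Resistance network (inner→outer):
  R_plaster = L/(kA) = 0.337/(0.229·7.96) = 0.1849 K/W
  R_concrete = L/(kA) = 0.0363/(1.41·7.96) = 0.003234 K/W
  R_common brick = L/(kA) = 0.206/(0.602·7.96) = 0.04299 K/W
  R_gypsum board = L/(kA) = 0.139/(0.157·7.96) = 0.1112 K/W
ΣR = 0.1849 + 0.003234 + 0.04299 + 0.1112 = 0.3423 K/W
Q = ΔT/ΣR = (22.7 °C − 3.57 °C)/0.3423 = 55.9 W

Q = 55.9 W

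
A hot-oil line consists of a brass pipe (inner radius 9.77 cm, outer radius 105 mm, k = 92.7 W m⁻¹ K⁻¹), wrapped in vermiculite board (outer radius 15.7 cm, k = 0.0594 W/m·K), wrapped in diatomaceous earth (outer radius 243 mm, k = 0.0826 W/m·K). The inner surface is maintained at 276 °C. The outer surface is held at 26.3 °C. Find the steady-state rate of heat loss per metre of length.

Q' = 130 W/m

Resistance network (inner→outer):
  R'_brass = ln(0.105/0.0977)/(2πk) = 0.07206/(2π·92.7) = 1.237×10^-4 m·K/W
  R'_vermiculite board = ln(0.157/0.105)/(2πk) = 0.4023/(2π·0.0594) = 1.078 m·K/W
  R'_diatomaceous earth = ln(0.243/0.157)/(2πk) = 0.4368/(2π·0.0826) = 0.8417 m·K/W
ΣR = 1.237×10^-4 + 1.078 + 0.8417 = 1.920 m·K/W
Q' = ΔT/ΣR = (276 °C − 26.3 °C)/1.920 = 130 W/m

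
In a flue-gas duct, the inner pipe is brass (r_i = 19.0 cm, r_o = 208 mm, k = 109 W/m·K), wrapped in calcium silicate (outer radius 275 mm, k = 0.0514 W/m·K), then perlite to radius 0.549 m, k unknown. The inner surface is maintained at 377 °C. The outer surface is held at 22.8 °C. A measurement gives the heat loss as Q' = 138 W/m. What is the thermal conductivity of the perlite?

ΣR = ΔT/Q' = |377 − 22.8|/138 = 2.567 m·K/W
Known resistances:
  R'_brass = ln(0.208/0.190)/(2πk) = 0.09051/(2π·109) = 1.322×10^-4 m·K/W
  R'_calcium silicate = ln(0.275/0.208)/(2πk) = 0.2792/(2π·0.0514) = 0.8646 m·K/W
R_perlite = ΣR − ΣR_known = 2.567 − 0.8647 = 1.702 m·K/W
ln(r₂/r₁)/(2πk) = 1.702 ⇒ k = 0.6913/(2π·1.702) = 0.0646 W/m·K

k = 0.0646 W/m·K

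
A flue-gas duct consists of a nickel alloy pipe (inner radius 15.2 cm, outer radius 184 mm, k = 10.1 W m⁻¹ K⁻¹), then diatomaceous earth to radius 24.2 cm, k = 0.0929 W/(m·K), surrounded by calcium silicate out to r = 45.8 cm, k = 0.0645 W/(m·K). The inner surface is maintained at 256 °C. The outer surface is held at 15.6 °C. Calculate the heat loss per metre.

Q' = 117 W/m

Treat each layer as a resistance in series:
  R'_nickel alloy = ln(0.184/0.152)/(2πk) = 0.1911/(2π·10.1) = 0.003011 m·K/W
  R'_diatomaceous earth = ln(0.242/0.184)/(2πk) = 0.2740/(2π·0.0929) = 0.4694 m·K/W
  R'_calcium silicate = ln(0.458/0.242)/(2πk) = 0.6379/(2π·0.0645) = 1.574 m·K/W
ΣR = 0.003011 + 0.4694 + 1.574 = 2.046 m·K/W
Q' = ΔT/ΣR = (256 °C − 15.6 °C)/2.046 = 117 W/m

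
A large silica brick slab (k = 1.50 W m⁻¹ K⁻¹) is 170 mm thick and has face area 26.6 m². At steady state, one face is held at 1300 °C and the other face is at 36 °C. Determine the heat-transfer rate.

Q = 297 kW

Q = kA·ΔT/L = 1.50 × 26.6 × |1300 °C − 36 °C| / 0.170 = 2.97×10^5 W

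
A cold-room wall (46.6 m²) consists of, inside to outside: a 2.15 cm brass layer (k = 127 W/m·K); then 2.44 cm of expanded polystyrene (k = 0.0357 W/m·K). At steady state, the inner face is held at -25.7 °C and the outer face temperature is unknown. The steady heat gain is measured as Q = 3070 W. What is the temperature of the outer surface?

T_out = 19.3 °C

Series resistances:
  R_brass = L/(kA) = 0.0215/(127·46.6) = 3.633×10^-6 K/W
  R_expanded polystyrene = L/(kA) = 0.0244/(0.0357·46.6) = 0.01467 K/W
ΣR = 0.01467 K/W
ΔT = Q·ΣR = 3070 × 0.01467 = 45.04 K
Heat flows inward, so T_out = T_in + ΔT = -25.7 + 45.04 = 19.3 °C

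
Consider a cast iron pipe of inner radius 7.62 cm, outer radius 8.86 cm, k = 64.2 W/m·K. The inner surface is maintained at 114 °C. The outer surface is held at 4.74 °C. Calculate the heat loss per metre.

Q' = 2πk·ΔT/ln(r₂/r₁) = 2π × 64.2 × 109.26 / ln(0.0886/0.0762) = 2.92×10^5 W/m

Q' = 2.92×10^5 W/m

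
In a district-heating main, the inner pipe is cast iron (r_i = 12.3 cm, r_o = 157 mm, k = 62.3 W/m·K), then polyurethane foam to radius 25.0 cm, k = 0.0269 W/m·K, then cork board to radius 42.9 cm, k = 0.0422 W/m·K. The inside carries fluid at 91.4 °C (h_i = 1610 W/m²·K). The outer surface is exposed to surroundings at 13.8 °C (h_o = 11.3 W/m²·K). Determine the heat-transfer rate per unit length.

Q' = 16.1 W/m

Resistance network (inner→outer):
  R'_conv,in = 1/(2πr h) = 1/(2π·0.123·1610) = 8.037×10^-4 m·K/W
  R'_cast iron = ln(0.157/0.123)/(2πk) = 0.2441/(2π·62.3) = 6.235×10^-4 m·K/W
  R'_polyurethane foam = ln(0.250/0.157)/(2πk) = 0.4652/(2π·0.0269) = 2.752 m·K/W
  R'_cork board = ln(0.429/0.250)/(2πk) = 0.5400/(2π·0.0422) = 2.037 m·K/W
  R'_conv,out = 1/(2πr h) = 1/(2π·0.429·11.3) = 0.03283 m·K/W
ΣR = 8.037×10^-4 + 6.235×10^-4 + 2.752 + 2.037 + 0.03283 = 4.823 m·K/W
Q' = ΔT/ΣR = (91.4 °C − 13.8 °C)/4.823 = 16.1 W/m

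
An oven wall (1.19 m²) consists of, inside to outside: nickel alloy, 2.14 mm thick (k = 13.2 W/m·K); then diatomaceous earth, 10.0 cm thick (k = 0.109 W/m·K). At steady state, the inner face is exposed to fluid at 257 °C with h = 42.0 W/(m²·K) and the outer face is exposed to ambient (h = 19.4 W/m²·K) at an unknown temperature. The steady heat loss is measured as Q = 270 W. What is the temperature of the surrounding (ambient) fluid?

T_out = 31.7 °C

Series resistances:
  R_conv,in = 1/(hA) = 1/(42.0·1.19) = 0.02001 K/W
  R_nickel alloy = L/(kA) = 0.00214/(13.2·1.19) = 1.362×10^-4 K/W
  R_diatomaceous earth = L/(kA) = 0.100/(0.109·1.19) = 0.7710 K/W
  R_conv,out = 1/(hA) = 1/(19.4·1.19) = 0.04332 K/W
ΣR = 0.8344 K/W
ΔT = Q·ΣR = 270 × 0.8344 = 225.3 K
Heat flows outward, so T_out = T_in − ΔT = 257 − 225.3 = 31.7 °C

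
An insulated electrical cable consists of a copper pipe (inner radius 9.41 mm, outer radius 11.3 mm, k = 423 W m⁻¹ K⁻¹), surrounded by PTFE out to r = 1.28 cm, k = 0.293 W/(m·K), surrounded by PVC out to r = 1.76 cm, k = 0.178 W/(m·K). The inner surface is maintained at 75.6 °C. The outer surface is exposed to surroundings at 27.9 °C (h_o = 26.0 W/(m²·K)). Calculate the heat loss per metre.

Treat each layer as a resistance in series:
  R'_copper = ln(0.0113/0.00941)/(2πk) = 0.1830/(2π·423) = 6.887×10^-5 m·K/W
  R'_PTFE = ln(0.0128/0.0113)/(2πk) = 0.1246/(2π·0.293) = 0.06770 m·K/W
  R'_PVC = ln(0.0176/0.0128)/(2πk) = 0.3185/(2π·0.178) = 0.2847 m·K/W
  R'_conv,out = 1/(2πr h) = 1/(2π·0.0176·26.0) = 0.3478 m·K/W
ΣR = 6.887×10^-5 + 0.06770 + 0.2847 + 0.3478 = 0.7003 m·K/W
Q' = ΔT/ΣR = (75.6 °C − 27.9 °C)/0.7003 = 68.1 W/m

Q' = 68.1 W/m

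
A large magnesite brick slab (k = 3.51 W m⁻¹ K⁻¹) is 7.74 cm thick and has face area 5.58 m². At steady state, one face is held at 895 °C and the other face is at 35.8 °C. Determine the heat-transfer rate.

Q = 217 kW

Q = kA·ΔT/L = 3.51 × 5.58 × |895 °C − 35.8 °C| / 0.0774 = 2.17×10^5 W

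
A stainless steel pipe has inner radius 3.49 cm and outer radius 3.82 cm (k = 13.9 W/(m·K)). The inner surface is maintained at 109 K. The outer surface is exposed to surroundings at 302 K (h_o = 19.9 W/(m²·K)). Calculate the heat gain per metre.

Q' = 917 W/m

Series thermal resistances, inner to outer:
  R'_stainless steel = ln(0.0382/0.0349)/(2πk) = 0.09035/(2π·13.9) = 0.001034 m·K/W
  R'_conv,out = 1/(2πr h) = 1/(2π·0.0382·19.9) = 0.2094 m·K/W
ΣR = 0.001034 + 0.2094 = 0.2104 m·K/W
Q' = ΔT/ΣR = (109 K − 302 K)/0.2104 = -917 W/m
(Negative Q' ⇒ heat flows inward; heat gain = 917 W/m.)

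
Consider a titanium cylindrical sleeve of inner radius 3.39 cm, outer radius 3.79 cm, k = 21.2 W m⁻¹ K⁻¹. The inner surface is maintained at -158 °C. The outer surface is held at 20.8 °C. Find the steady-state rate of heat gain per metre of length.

Q' = 2.14×10^5 W/m

Q' = 2πk·ΔT/ln(r₂/r₁) = 2π × 21.2 × 178.8 / ln(0.0379/0.0339) = 2.14×10^5 W/m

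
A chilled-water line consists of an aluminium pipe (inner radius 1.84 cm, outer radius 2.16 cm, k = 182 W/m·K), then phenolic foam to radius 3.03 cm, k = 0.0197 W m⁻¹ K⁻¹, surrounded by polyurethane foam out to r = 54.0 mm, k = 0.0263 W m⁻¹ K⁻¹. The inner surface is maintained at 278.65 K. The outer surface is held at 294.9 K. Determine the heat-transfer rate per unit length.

Q' = 2.61 W/m

Resistance network (inner→outer):
  R'_aluminium = ln(0.0216/0.0184)/(2πk) = 0.1603/(2π·182) = 1.402×10^-4 m·K/W
  R'_phenolic foam = ln(0.0303/0.0216)/(2πk) = 0.3385/(2π·0.0197) = 2.734 m·K/W
  R'_polyurethane foam = ln(0.0540/0.0303)/(2πk) = 0.5778/(2π·0.0263) = 3.497 m·K/W
ΣR = 1.402×10^-4 + 2.734 + 3.497 = 6.231 m·K/W
Q' = ΔT/ΣR = (278.65 K − 294.9 K)/6.231 = -2.61 W/m
(Negative Q' ⇒ heat flows inward; heat gain = 2.61 W/m.)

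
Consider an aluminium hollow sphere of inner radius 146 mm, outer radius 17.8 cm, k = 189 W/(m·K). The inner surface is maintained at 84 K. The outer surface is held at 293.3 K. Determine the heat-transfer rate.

Q = 4πk·ΔT/(1/r₁ − 1/r₂) = 4π × 189 × 209.3 / (1/0.146 − 1/0.178) = 4.04×10^5 W

Q = 404 kW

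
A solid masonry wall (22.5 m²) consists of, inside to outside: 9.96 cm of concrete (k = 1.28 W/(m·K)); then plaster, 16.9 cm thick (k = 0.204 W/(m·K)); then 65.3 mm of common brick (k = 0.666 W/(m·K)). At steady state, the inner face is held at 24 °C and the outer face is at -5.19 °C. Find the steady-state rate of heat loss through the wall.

Series thermal resistances, inner to outer:
  R_concrete = L/(kA) = 0.0996/(1.28·22.5) = 0.003458 K/W
  R_plaster = L/(kA) = 0.169/(0.204·22.5) = 0.03682 K/W
  R_common brick = L/(kA) = 0.0653/(0.666·22.5) = 0.004358 K/W
ΣR = 0.003458 + 0.03682 + 0.004358 = 0.04464 K/W
Q = ΔT/ΣR = (24 °C − -5.19 °C)/0.04464 = 654 W

Q = 654 W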